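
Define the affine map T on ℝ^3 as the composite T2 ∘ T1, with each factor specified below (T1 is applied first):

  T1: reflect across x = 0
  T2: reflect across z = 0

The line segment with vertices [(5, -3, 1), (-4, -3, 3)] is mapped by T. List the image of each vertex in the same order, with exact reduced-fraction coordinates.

T1 reflect across x = 0: (5, -3, 1) → (-5, -3, 1); (-4, -3, 3) → (4, -3, 3)
T2 reflect across z = 0: (-5, -3, 1) → (-5, -3, -1); (4, -3, 3) → (4, -3, -3)

image vertices: (-5, -3, -1), (4, -3, -3)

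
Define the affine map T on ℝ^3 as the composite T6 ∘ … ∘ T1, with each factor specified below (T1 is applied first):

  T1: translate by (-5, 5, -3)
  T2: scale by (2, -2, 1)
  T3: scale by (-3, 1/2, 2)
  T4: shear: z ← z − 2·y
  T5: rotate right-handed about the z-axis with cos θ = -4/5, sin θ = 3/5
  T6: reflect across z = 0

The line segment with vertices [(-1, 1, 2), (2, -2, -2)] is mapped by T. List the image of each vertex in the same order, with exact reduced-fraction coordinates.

image vertices: (-126/5, 132/5, -10), (-63/5, 66/5, 4)

T1 translate by (-5, 5, -3): (-1, 1, 2) → (-6, 6, -1); (2, -2, -2) → (-3, 3, -5)
T2 scale by (2, -2, 1): (-6, 6, -1) → (-12, -12, -1); (-3, 3, -5) → (-6, -6, -5)
T3 scale by (-3, 1/2, 2): (-12, -12, -1) → (36, -6, -2); (-6, -6, -5) → (18, -3, -10)
T4 shear: z ← z − 2·y: (36, -6, -2) → (36, -6, 10); (18, -3, -10) → (18, -3, -4)
T5 rotate right-handed about the z-axis with cos θ = -4/5, sin θ = 3/5: (36, -6, 10) → (-126/5, 132/5, 10); (18, -3, -4) → (-63/5, 66/5, -4)
T6 reflect across z = 0: (-126/5, 132/5, 10) → (-126/5, 132/5, -10); (-63/5, 66/5, -4) → (-63/5, 66/5, 4)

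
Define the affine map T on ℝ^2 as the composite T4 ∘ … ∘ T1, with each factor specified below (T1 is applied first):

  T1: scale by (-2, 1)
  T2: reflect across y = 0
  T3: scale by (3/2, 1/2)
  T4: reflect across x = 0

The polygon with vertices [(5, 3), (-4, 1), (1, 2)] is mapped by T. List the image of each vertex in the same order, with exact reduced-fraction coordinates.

T1 scale by (-2, 1): (5, 3) → (-10, 3); (-4, 1) → (8, 1); (1, 2) → (-2, 2)
T2 reflect across y = 0: (-10, 3) → (-10, -3); (8, 1) → (8, -1); (-2, 2) → (-2, -2)
T3 scale by (3/2, 1/2): (-10, -3) → (-15, -3/2); (8, -1) → (12, -1/2); (-2, -2) → (-3, -1)
T4 reflect across x = 0: (-15, -3/2) → (15, -3/2); (12, -1/2) → (-12, -1/2); (-3, -1) → (3, -1)

image vertices: (15, -3/2), (-12, -1/2), (3, -1)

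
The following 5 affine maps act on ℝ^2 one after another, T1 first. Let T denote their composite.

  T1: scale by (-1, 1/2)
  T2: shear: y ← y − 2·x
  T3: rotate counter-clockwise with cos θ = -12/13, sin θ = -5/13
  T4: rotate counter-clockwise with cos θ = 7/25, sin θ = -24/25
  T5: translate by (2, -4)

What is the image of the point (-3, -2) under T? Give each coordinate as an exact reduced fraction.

T(p) = (1809/325, 887/325)

T1 scale by (-1, 1/2): (-3, -2) → (3, -1)
T2 shear: y ← y − 2·x: (3, -1) → (3, -7)
T3 rotate counter-clockwise with cos θ = -12/13, sin θ = -5/13: (3, -7) → (-71/13, 69/13)
T4 rotate counter-clockwise with cos θ = 7/25, sin θ = -24/25: (-71/13, 69/13) → (1159/325, 2187/325)
T5 translate by (2, -4): (1159/325, 2187/325) → (1809/325, 887/325)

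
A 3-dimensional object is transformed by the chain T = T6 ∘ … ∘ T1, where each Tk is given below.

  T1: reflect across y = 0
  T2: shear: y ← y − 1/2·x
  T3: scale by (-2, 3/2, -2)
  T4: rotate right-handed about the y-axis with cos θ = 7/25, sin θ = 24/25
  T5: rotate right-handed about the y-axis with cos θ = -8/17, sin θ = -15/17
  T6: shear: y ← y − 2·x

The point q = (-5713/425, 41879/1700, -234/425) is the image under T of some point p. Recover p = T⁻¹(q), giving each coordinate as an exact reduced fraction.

p = (5, -1, -9/2)

T1 = [1 0 0 0; 0 -1 0 0; 0 0 1 0; 0 0 0 1]
T2·T1 = [1 0 0 0; -1/2 -1 0 0; 0 0 1 0; 0 0 0 1]
T3·…·T1 = [-2 0 0 0; -3/4 -3/2 0 0; 0 0 -2 0; 0 0 0 1]
T4·…·T1 = [-14/25 0 -48/25 0; -3/4 -3/2 0 0; 48/25 0 -14/25 0; 0 0 0 1]
T5·…·T1 = [-608/425 0 594/425 0; -3/4 -3/2 0 0; -594/425 0 -608/425 0; 0 0 0 1]
T6·…·T1 = [-608/425 0 594/425 0; 3589/1700 -3/2 -1188/425 0; -594/425 0 -608/425 0; 0 0 0 1]
det M = -6; M⁻¹ = [-152/425 0 -297/850 0; -1472/1275 -2/3 297/1700 0; 297/850 0 -152/425 0; 0 0 0 1]
M⁻¹ · (-5713/425, 41879/1700, -234/425)ᵀ = (5, -1, -9/2)ᵀ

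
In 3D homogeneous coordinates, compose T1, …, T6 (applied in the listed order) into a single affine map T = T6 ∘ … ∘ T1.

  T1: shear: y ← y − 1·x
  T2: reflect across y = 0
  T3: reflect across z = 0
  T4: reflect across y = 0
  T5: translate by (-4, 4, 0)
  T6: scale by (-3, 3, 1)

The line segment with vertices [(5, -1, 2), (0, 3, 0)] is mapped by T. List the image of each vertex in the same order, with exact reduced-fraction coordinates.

T1 shear: y ← y − 1·x: (5, -1, 2) → (5, -6, 2); (0, 3, 0) → (0, 3, 0)
T2 reflect across y = 0: (5, -6, 2) → (5, 6, 2); (0, 3, 0) → (0, -3, 0)
T3 reflect across z = 0: (5, 6, 2) → (5, 6, -2); (0, -3, 0) → (0, -3, 0)
T4 reflect across y = 0: (5, 6, -2) → (5, -6, -2); (0, -3, 0) → (0, 3, 0)
T5 translate by (-4, 4, 0): (5, -6, -2) → (1, -2, -2); (0, 3, 0) → (-4, 7, 0)
T6 scale by (-3, 3, 1): (1, -2, -2) → (-3, -6, -2); (-4, 7, 0) → (12, 21, 0)

image vertices: (-3, -6, -2), (12, 21, 0)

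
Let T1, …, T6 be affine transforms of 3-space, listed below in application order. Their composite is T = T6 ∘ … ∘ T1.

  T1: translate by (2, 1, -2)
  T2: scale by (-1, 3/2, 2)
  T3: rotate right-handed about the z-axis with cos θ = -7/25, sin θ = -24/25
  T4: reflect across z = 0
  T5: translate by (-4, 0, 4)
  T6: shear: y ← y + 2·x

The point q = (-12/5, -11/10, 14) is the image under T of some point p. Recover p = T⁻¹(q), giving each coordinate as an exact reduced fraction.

p = (2, -2/3, -3)

T1 = [1 0 0 2; 0 1 0 1; 0 0 1 -2; 0 0 0 1]
T2·T1 = [-1 0 0 -2; 0 3/2 0 3/2; 0 0 2 -4; 0 0 0 1]
T3·…·T1 = [7/25 36/25 0 2; 24/25 -21/50 0 3/2; 0 0 2 -4; 0 0 0 1]
T4·…·T1 = [7/25 36/25 0 2; 24/25 -21/50 0 3/2; 0 0 -2 4; 0 0 0 1]
T5·…·T1 = [7/25 36/25 0 -2; 24/25 -21/50 0 3/2; 0 0 -2 8; 0 0 0 1]
T6·…·T1 = [7/25 36/25 0 -2; 38/25 123/50 0 -5/2; 0 0 -2 8; 0 0 0 1]
det M = 3; M⁻¹ = [-41/25 24/25 0 -22/25; 76/75 -14/75 0 39/25; 0 0 -1/2 4; 0 0 0 1]
M⁻¹ · (-12/5, -11/10, 14)ᵀ = (2, -2/3, -3)ᵀ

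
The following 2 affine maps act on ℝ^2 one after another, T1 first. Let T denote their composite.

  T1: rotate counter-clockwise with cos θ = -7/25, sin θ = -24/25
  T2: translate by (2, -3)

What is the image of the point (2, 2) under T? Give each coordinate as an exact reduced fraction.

T1 rotate counter-clockwise with cos θ = -7/25, sin θ = -24/25: (2, 2) → (34/25, -62/25)
T2 translate by (2, -3): (34/25, -62/25) → (84/25, -137/25)

T(p) = (84/25, -137/25)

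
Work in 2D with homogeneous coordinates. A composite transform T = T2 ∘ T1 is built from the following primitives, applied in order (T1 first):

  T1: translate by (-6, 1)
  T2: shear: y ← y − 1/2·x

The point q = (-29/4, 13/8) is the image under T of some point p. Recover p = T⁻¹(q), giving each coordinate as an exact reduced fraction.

T1 = [1 0 -6; 0 1 1; 0 0 1]
T2·T1 = [1 0 -6; -1/2 1 4; 0 0 1]
det M = 1; M⁻¹ = [1 0 6; 1/2 1 -1; 0 0 1]
M⁻¹ · (-29/4, 13/8)ᵀ = (-5/4, -3)ᵀ

p = (-5/4, -3)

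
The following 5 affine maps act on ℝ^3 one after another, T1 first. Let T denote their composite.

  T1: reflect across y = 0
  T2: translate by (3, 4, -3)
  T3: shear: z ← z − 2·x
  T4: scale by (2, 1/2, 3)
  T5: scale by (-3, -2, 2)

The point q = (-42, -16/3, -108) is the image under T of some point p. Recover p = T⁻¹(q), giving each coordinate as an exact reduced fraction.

p = (4, -4/3, -1)

T1 = [1 0 0 0; 0 -1 0 0; 0 0 1 0; 0 0 0 1]
T2·T1 = [1 0 0 3; 0 -1 0 4; 0 0 1 -3; 0 0 0 1]
T3·…·T1 = [1 0 0 3; 0 -1 0 4; -2 0 1 -9; 0 0 0 1]
T4·…·T1 = [2 0 0 6; 0 -1/2 0 2; -6 0 3 -27; 0 0 0 1]
T5·…·T1 = [-6 0 0 -18; 0 1 0 -4; -12 0 6 -54; 0 0 0 1]
det M = -36; M⁻¹ = [-1/6 0 0 -3; 0 1 0 4; -1/3 0 1/6 3; 0 0 0 1]
M⁻¹ · (-42, -16/3, -108)ᵀ = (4, -4/3, -1)ᵀ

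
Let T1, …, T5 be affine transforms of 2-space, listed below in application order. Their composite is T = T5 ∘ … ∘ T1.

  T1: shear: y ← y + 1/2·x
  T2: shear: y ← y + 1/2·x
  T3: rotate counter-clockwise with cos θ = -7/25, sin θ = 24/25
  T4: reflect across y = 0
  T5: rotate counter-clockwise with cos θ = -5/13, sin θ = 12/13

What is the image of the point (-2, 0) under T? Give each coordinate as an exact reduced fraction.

T1 shear: y ← y + 1/2·x: (-2, 0) → (-2, -1)
T2 shear: y ← y + 1/2·x: (-2, -1) → (-2, -2)
T3 rotate counter-clockwise with cos θ = -7/25, sin θ = 24/25: (-2, -2) → (62/25, -34/25)
T4 reflect across y = 0: (62/25, -34/25) → (62/25, 34/25)
T5 rotate counter-clockwise with cos θ = -5/13, sin θ = 12/13: (62/25, 34/25) → (-718/325, 574/325)

T(p) = (-718/325, 574/325)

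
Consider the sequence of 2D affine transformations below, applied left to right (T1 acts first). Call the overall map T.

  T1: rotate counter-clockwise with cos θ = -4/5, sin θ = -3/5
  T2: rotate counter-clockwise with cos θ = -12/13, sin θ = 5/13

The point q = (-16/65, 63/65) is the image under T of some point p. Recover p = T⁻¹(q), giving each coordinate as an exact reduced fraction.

p = (0, 1)

T1 = [-4/5 3/5 0; -3/5 -4/5 0; 0 0 1]
T2·T1 = [63/65 -16/65 0; 16/65 63/65 0; 0 0 1]
det M = 1; M⁻¹ = [63/65 16/65 0; -16/65 63/65 0; 0 0 1]
M⁻¹ · (-16/65, 63/65)ᵀ = (0, 1)ᵀ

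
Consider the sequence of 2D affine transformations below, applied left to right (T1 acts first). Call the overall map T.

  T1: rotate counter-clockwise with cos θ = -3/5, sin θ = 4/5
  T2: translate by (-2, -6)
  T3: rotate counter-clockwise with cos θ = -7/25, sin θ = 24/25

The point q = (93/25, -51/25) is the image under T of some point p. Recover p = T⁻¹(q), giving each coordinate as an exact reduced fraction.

T1 = [-3/5 -4/5 0; 4/5 -3/5 0; 0 0 1]
T2·T1 = [-3/5 -4/5 -2; 4/5 -3/5 -6; 0 0 1]
T3·…·T1 = [-3/5 4/5 158/25; -4/5 -3/5 -6/25; 0 0 1]
det M = 1; M⁻¹ = [-3/5 -4/5 18/5; 4/5 -3/5 -26/5; 0 0 1]
M⁻¹ · (93/25, -51/25)ᵀ = (3, -1)ᵀ

p = (3, -1)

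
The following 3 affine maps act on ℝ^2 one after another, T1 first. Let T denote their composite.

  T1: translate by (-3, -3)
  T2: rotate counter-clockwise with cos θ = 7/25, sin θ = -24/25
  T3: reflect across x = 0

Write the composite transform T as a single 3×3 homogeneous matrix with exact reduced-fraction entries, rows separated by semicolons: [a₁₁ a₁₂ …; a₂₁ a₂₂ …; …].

T = [-7/25 -24/25 93/25; -24/25 7/25 51/25; 0 0 1]

T1 = [1 0 -3; 0 1 -3; 0 0 1]
T2·T1 = [7/25 24/25 -93/25; -24/25 7/25 51/25; 0 0 1]
T3·…·T1 = [-7/25 -24/25 93/25; -24/25 7/25 51/25; 0 0 1]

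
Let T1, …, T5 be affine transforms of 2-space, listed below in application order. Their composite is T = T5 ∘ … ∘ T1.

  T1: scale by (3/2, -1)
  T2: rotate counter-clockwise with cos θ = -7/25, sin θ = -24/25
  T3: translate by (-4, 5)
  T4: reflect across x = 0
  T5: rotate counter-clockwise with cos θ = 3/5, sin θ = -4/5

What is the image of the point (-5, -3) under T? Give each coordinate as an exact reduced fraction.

T1 scale by (3/2, -1): (-5, -3) → (-15/2, 3)
T2 rotate counter-clockwise with cos θ = -7/25, sin θ = -24/25: (-15/2, 3) → (249/50, 159/25)
T3 translate by (-4, 5): (249/50, 159/25) → (49/50, 284/25)
T4 reflect across x = 0: (49/50, 284/25) → (-49/50, 284/25)
T5 rotate counter-clockwise with cos θ = 3/5, sin θ = -4/5: (-49/50, 284/25) → (17/2, 38/5)

T(p) = (17/2, 38/5)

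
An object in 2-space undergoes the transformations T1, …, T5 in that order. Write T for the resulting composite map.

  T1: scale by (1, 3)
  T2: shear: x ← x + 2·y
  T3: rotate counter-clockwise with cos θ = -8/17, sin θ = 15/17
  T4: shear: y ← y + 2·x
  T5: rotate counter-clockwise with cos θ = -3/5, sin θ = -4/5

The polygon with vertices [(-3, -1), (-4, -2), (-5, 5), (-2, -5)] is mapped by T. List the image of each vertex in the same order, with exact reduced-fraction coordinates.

T1 scale by (1, 3): (-3, -1) → (-3, -3); (-4, -2) → (-4, -6); (-5, 5) → (-5, 15); (-2, -5) → (-2, -15)
T2 shear: x ← x + 2·y: (-3, -3) → (-9, -3); (-4, -6) → (-16, -6); (-5, 15) → (25, 15); (-2, -15) → (-32, -15)
T3 rotate counter-clockwise with cos θ = -8/17, sin θ = 15/17: (-9, -3) → (117/17, -111/17); (-16, -6) → (218/17, -192/17); (25, 15) → (-25, 15); (-32, -15) → (481/17, -360/17)
T4 shear: y ← y + 2·x: (117/17, -111/17) → (117/17, 123/17); (218/17, -192/17) → (218/17, 244/17); (-25, 15) → (-25, -35); (481/17, -360/17) → (481/17, 602/17)
T5 rotate counter-clockwise with cos θ = -3/5, sin θ = -4/5: (117/17, 123/17) → (141/85, -837/85); (218/17, 244/17) → (322/85, -1604/85); (-25, -35) → (-13, 41); (481/17, 602/17) → (193/17, -746/17)

image vertices: (141/85, -837/85), (322/85, -1604/85), (-13, 41), (193/17, -746/17)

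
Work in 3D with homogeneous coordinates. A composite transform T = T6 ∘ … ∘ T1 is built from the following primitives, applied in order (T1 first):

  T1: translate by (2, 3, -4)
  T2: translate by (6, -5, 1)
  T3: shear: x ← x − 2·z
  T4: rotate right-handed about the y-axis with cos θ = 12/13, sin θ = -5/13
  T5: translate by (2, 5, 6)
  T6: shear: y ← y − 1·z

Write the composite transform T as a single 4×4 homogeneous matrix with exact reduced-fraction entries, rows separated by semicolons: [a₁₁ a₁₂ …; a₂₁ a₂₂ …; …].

T1 = [1 0 0 2; 0 1 0 3; 0 0 1 -4; 0 0 0 1]
T2·T1 = [1 0 0 8; 0 1 0 -2; 0 0 1 -3; 0 0 0 1]
T3·…·T1 = [1 0 -2 14; 0 1 0 -2; 0 0 1 -3; 0 0 0 1]
T4·…·T1 = [12/13 0 -29/13 183/13; 0 1 0 -2; 5/13 0 2/13 34/13; 0 0 0 1]
T5·…·T1 = [12/13 0 -29/13 209/13; 0 1 0 3; 5/13 0 2/13 112/13; 0 0 0 1]
T6·…·T1 = [12/13 0 -29/13 209/13; -5/13 1 -2/13 -73/13; 5/13 0 2/13 112/13; 0 0 0 1]

T = [12/13 0 -29/13 209/13; -5/13 1 -2/13 -73/13; 5/13 0 2/13 112/13; 0 0 0 1]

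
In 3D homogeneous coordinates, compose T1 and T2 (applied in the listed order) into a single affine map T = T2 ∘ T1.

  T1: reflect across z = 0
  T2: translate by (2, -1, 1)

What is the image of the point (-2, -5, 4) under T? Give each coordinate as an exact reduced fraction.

T(p) = (0, -6, -3)

T1 reflect across z = 0: (-2, -5, 4) → (-2, -5, -4)
T2 translate by (2, -1, 1): (-2, -5, -4) → (0, -6, -3)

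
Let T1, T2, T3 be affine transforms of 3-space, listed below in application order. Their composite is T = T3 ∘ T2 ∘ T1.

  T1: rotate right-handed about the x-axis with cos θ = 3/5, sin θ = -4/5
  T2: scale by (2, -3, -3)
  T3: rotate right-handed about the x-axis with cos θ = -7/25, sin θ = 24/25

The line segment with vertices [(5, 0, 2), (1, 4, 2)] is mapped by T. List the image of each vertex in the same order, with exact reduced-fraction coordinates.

image vertices: (10, 24/5, -18/5), (2, -12/5, -66/5)

T1 rotate right-handed about the x-axis with cos θ = 3/5, sin θ = -4/5: (5, 0, 2) → (5, 8/5, 6/5); (1, 4, 2) → (1, 4, -2)
T2 scale by (2, -3, -3): (5, 8/5, 6/5) → (10, -24/5, -18/5); (1, 4, -2) → (2, -12, 6)
T3 rotate right-handed about the x-axis with cos θ = -7/25, sin θ = 24/25: (10, -24/5, -18/5) → (10, 24/5, -18/5); (2, -12, 6) → (2, -12/5, -66/5)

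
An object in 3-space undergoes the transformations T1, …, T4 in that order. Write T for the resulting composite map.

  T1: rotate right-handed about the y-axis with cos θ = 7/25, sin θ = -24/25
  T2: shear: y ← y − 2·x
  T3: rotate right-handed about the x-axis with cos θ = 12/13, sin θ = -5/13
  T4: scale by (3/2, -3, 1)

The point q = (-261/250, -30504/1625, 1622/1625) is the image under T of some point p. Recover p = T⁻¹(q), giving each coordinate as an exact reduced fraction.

p = (3, 4, 8/5)

T1 = [7/25 0 -24/25 0; 0 1 0 0; 24/25 0 7/25 0; 0 0 0 1]
T2·T1 = [7/25 0 -24/25 0; -14/25 1 48/25 0; 24/25 0 7/25 0; 0 0 0 1]
T3·…·T1 = [7/25 0 -24/25 0; -48/325 12/13 47/25 0; 358/325 -5/13 -12/25 0; 0 0 0 1]
T4·…·T1 = [21/50 0 -36/25 0; 144/325 -36/13 -141/25 0; 358/325 -5/13 -12/25 0; 0 0 0 1]
det M = -9/2; M⁻¹ = [14/75 -8/65 288/325 0; 4/3 -4/13 -5/13 0; -16/25 -7/195 84/325 0; 0 0 0 1]
M⁻¹ · (-261/250, -30504/1625, 1622/1625)ᵀ = (3, 4, 8/5)ᵀ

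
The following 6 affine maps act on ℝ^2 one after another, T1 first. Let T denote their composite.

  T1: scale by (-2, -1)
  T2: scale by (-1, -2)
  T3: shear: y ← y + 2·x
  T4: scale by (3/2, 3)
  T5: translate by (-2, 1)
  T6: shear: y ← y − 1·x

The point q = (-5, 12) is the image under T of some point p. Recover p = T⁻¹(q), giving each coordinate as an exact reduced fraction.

T1 = [-2 0 0; 0 -1 0; 0 0 1]
T2·T1 = [2 0 0; 0 2 0; 0 0 1]
T3·…·T1 = [2 0 0; 4 2 0; 0 0 1]
T4·…·T1 = [3 0 0; 12 6 0; 0 0 1]
T5·…·T1 = [3 0 -2; 12 6 1; 0 0 1]
T6·…·T1 = [3 0 -2; 9 6 3; 0 0 1]
det M = 18; M⁻¹ = [1/3 0 2/3; -1/2 1/6 -3/2; 0 0 1]
M⁻¹ · (-5, 12)ᵀ = (-1, 3)ᵀ

p = (-1, 3)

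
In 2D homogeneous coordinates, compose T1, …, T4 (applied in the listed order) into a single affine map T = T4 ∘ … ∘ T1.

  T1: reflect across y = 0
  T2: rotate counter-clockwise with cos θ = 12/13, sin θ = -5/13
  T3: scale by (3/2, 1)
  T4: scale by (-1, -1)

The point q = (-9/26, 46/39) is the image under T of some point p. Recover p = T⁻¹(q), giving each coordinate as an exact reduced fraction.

T1 = [1 0 0; 0 -1 0; 0 0 1]
T2·T1 = [12/13 -5/13 0; -5/13 -12/13 0; 0 0 1]
T3·…·T1 = [18/13 -15/26 0; -5/13 -12/13 0; 0 0 1]
T4·…·T1 = [-18/13 15/26 0; 5/13 12/13 0; 0 0 1]
det M = -3/2; M⁻¹ = [-8/13 5/13 0; 10/39 12/13 0; 0 0 1]
M⁻¹ · (-9/26, 46/39)ᵀ = (2/3, 1)ᵀ

p = (2/3, 1)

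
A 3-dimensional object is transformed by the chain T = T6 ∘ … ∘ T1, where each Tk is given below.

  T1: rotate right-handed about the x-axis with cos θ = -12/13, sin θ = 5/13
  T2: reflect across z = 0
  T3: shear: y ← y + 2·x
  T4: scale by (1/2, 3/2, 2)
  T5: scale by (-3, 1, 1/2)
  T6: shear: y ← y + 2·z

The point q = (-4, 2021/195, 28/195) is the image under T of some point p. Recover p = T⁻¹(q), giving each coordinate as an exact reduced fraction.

p = (8/3, -4/3, -2/5)

T1 = [1 0 0 0; 0 -12/13 -5/13 0; 0 5/13 -12/13 0; 0 0 0 1]
T2·T1 = [1 0 0 0; 0 -12/13 -5/13 0; 0 -5/13 12/13 0; 0 0 0 1]
T3·…·T1 = [1 0 0 0; 2 -12/13 -5/13 0; 0 -5/13 12/13 0; 0 0 0 1]
T4·…·T1 = [1/2 0 0 0; 3 -18/13 -15/26 0; 0 -10/13 24/13 0; 0 0 0 1]
T5·…·T1 = [-3/2 0 0 0; 3 -18/13 -15/26 0; 0 -5/13 12/13 0; 0 0 0 1]
T6·…·T1 = [-3/2 0 0 0; 3 -28/13 33/26 0; 0 -5/13 12/13 0; 0 0 0 1]
det M = 9/4; M⁻¹ = [-2/3 0 0 0; -16/13 -8/13 11/13 0; -20/39 -10/39 56/39 0; 0 0 0 1]
M⁻¹ · (-4, 2021/195, 28/195)ᵀ = (8/3, -4/3, -2/5)ᵀ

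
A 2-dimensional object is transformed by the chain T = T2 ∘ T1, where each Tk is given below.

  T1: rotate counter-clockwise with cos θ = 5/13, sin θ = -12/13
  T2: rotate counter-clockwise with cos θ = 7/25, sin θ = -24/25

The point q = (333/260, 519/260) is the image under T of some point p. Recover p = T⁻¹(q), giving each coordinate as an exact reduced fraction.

T1 = [5/13 12/13 0; -12/13 5/13 0; 0 0 1]
T2·T1 = [-253/325 204/325 0; -204/325 -253/325 0; 0 0 1]
det M = 1; M⁻¹ = [-253/325 -204/325 0; 204/325 -253/325 0; 0 0 1]
M⁻¹ · (333/260, 519/260)ᵀ = (-9/4, -3/4)ᵀ

p = (-9/4, -3/4)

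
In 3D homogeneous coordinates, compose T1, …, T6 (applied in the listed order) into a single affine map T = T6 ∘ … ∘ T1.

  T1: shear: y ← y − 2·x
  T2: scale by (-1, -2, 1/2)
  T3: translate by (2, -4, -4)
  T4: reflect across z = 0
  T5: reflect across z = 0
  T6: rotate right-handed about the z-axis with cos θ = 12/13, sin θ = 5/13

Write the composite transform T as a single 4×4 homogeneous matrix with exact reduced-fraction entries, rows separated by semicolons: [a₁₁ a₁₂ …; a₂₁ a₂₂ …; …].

T = [-32/13 10/13 0 44/13; 43/13 -24/13 0 -38/13; 0 0 1/2 -4; 0 0 0 1]

T1 = [1 0 0 0; -2 1 0 0; 0 0 1 0; 0 0 0 1]
T2·T1 = [-1 0 0 0; 4 -2 0 0; 0 0 1/2 0; 0 0 0 1]
T3·…·T1 = [-1 0 0 2; 4 -2 0 -4; 0 0 1/2 -4; 0 0 0 1]
T4·…·T1 = [-1 0 0 2; 4 -2 0 -4; 0 0 -1/2 4; 0 0 0 1]
T5·…·T1 = [-1 0 0 2; 4 -2 0 -4; 0 0 1/2 -4; 0 0 0 1]
T6·…·T1 = [-32/13 10/13 0 44/13; 43/13 -24/13 0 -38/13; 0 0 1/2 -4; 0 0 0 1]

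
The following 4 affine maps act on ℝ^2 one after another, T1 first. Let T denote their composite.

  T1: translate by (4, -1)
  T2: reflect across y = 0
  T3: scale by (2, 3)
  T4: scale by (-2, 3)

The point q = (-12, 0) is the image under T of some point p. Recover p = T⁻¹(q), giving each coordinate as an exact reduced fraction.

p = (-1, 1)

T1 = [1 0 4; 0 1 -1; 0 0 1]
T2·T1 = [1 0 4; 0 -1 1; 0 0 1]
T3·…·T1 = [2 0 8; 0 -3 3; 0 0 1]
T4·…·T1 = [-4 0 -16; 0 -9 9; 0 0 1]
det M = 36; M⁻¹ = [-1/4 0 -4; 0 -1/9 1; 0 0 1]
M⁻¹ · (-12, 0)ᵀ = (-1, 1)ᵀ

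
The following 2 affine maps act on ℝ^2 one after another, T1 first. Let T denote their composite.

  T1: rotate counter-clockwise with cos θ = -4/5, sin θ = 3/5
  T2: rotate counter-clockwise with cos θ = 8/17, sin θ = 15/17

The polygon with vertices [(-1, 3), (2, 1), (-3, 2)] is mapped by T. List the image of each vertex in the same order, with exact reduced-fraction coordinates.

image vertices: (37/17, -39/17), (-118/85, -149/85), (303/85, -46/85)

T1 rotate counter-clockwise with cos θ = -4/5, sin θ = 3/5: (-1, 3) → (-1, -3); (2, 1) → (-11/5, 2/5); (-3, 2) → (6/5, -17/5)
T2 rotate counter-clockwise with cos θ = 8/17, sin θ = 15/17: (-1, -3) → (37/17, -39/17); (-11/5, 2/5) → (-118/85, -149/85); (6/5, -17/5) → (303/85, -46/85)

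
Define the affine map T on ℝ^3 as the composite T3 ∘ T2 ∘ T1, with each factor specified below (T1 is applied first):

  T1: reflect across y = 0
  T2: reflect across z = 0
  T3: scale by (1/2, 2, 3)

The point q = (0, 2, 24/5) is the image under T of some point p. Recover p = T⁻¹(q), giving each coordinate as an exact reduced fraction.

p = (0, -1, -8/5)

T1 = [1 0 0 0; 0 -1 0 0; 0 0 1 0; 0 0 0 1]
T2·T1 = [1 0 0 0; 0 -1 0 0; 0 0 -1 0; 0 0 0 1]
T3·…·T1 = [1/2 0 0 0; 0 -2 0 0; 0 0 -3 0; 0 0 0 1]
det M = 3; M⁻¹ = [2 0 0 0; 0 -1/2 0 0; 0 0 -1/3 0; 0 0 0 1]
M⁻¹ · (0, 2, 24/5)ᵀ = (0, -1, -8/5)ᵀ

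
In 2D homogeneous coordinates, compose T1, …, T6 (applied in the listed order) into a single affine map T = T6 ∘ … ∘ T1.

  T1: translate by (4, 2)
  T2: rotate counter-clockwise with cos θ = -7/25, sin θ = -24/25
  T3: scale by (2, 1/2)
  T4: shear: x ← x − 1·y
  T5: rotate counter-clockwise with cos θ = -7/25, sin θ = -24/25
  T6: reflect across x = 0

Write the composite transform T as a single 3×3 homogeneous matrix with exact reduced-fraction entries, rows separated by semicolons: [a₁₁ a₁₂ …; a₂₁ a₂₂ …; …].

T1 = [1 0 4; 0 1 2; 0 0 1]
T2·T1 = [-7/25 24/25 4/5; -24/25 -7/25 -22/5; 0 0 1]
T3·…·T1 = [-14/25 48/25 8/5; -12/25 -7/50 -11/5; 0 0 1]
T4·…·T1 = [-2/25 103/50 19/5; -12/25 -7/50 -11/5; 0 0 1]
T5·…·T1 = [-274/625 -889/1250 -397/125; 132/625 -2423/1250 -379/125; 0 0 1]
T6·…·T1 = [274/625 889/1250 397/125; 132/625 -2423/1250 -379/125; 0 0 1]

T = [274/625 889/1250 397/125; 132/625 -2423/1250 -379/125; 0 0 1]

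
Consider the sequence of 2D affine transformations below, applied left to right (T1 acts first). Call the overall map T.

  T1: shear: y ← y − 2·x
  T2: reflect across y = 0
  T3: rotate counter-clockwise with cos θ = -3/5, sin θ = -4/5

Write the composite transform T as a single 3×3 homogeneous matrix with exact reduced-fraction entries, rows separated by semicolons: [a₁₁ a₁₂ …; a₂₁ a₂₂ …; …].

T1 = [1 0 0; -2 1 0; 0 0 1]
T2·T1 = [1 0 0; 2 -1 0; 0 0 1]
T3·…·T1 = [1 -4/5 0; -2 3/5 0; 0 0 1]

T = [1 -4/5 0; -2 3/5 0; 0 0 1]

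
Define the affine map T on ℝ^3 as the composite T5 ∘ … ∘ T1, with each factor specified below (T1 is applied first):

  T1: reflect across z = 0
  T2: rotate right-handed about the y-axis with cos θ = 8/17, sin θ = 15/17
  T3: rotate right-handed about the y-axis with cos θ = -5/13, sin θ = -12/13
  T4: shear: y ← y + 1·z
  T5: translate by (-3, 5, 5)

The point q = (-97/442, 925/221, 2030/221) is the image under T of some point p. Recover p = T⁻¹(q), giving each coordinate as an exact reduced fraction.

p = (5, -5, -1/2)

T1 = [1 0 0 0; 0 1 0 0; 0 0 -1 0; 0 0 0 1]
T2·T1 = [8/17 0 -15/17 0; 0 1 0 0; -15/17 0 -8/17 0; 0 0 0 1]
T3·…·T1 = [140/221 0 171/221 0; 0 1 0 0; 171/221 0 -140/221 0; 0 0 0 1]
T4·…·T1 = [140/221 0 171/221 0; 171/221 1 -140/221 0; 171/221 0 -140/221 0; 0 0 0 1]
T5·…·T1 = [140/221 0 171/221 -3; 171/221 1 -140/221 5; 171/221 0 -140/221 5; 0 0 0 1]
det M = -1; M⁻¹ = [140/221 0 171/221 -435/221; 0 1 -1 0; 171/221 0 -140/221 1213/221; 0 0 0 1]
M⁻¹ · (-97/442, 925/221, 2030/221)ᵀ = (5, -5, -1/2)ᵀ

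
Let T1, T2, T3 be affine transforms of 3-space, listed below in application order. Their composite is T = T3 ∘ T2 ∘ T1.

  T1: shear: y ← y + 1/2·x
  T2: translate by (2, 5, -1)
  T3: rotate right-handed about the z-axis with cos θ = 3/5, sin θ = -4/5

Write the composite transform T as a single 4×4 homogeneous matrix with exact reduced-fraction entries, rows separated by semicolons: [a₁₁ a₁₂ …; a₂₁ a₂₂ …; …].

T = [1 4/5 0 26/5; -1/2 3/5 0 7/5; 0 0 1 -1; 0 0 0 1]

T1 = [1 0 0 0; 1/2 1 0 0; 0 0 1 0; 0 0 0 1]
T2·T1 = [1 0 0 2; 1/2 1 0 5; 0 0 1 -1; 0 0 0 1]
T3·…·T1 = [1 4/5 0 26/5; -1/2 3/5 0 7/5; 0 0 1 -1; 0 0 0 1]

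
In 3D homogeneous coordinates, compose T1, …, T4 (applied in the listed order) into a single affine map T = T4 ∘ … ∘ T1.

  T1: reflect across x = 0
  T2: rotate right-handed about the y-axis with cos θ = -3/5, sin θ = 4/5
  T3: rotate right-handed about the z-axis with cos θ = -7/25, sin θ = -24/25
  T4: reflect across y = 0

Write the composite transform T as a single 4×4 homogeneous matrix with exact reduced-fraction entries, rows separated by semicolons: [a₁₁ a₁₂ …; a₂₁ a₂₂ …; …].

T = [-21/125 24/25 -28/125 0; 72/125 7/25 96/125 0; 4/5 0 -3/5 0; 0 0 0 1]

T1 = [-1 0 0 0; 0 1 0 0; 0 0 1 0; 0 0 0 1]
T2·T1 = [3/5 0 4/5 0; 0 1 0 0; 4/5 0 -3/5 0; 0 0 0 1]
T3·…·T1 = [-21/125 24/25 -28/125 0; -72/125 -7/25 -96/125 0; 4/5 0 -3/5 0; 0 0 0 1]
T4·…·T1 = [-21/125 24/25 -28/125 0; 72/125 7/25 96/125 0; 4/5 0 -3/5 0; 0 0 0 1]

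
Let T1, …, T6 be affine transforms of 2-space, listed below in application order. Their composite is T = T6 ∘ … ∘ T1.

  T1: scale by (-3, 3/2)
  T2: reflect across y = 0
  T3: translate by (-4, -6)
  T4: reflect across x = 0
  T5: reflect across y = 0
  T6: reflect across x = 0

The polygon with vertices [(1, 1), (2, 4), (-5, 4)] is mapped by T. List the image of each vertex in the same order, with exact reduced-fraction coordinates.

image vertices: (-7, 15/2), (-10, 12), (11, 12)

T1 scale by (-3, 3/2): (1, 1) → (-3, 3/2); (2, 4) → (-6, 6); (-5, 4) → (15, 6)
T2 reflect across y = 0: (-3, 3/2) → (-3, -3/2); (-6, 6) → (-6, -6); (15, 6) → (15, -6)
T3 translate by (-4, -6): (-3, -3/2) → (-7, -15/2); (-6, -6) → (-10, -12); (15, -6) → (11, -12)
T4 reflect across x = 0: (-7, -15/2) → (7, -15/2); (-10, -12) → (10, -12); (11, -12) → (-11, -12)
T5 reflect across y = 0: (7, -15/2) → (7, 15/2); (10, -12) → (10, 12); (-11, -12) → (-11, 12)
T6 reflect across x = 0: (7, 15/2) → (-7, 15/2); (10, 12) → (-10, 12); (-11, 12) → (11, 12)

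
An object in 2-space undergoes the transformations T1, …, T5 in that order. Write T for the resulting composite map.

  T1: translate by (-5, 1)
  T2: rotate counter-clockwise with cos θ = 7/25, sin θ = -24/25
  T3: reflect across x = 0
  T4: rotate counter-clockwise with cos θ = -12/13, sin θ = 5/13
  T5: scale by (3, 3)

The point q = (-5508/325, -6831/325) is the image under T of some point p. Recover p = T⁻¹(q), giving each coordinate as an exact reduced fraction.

T1 = [1 0 -5; 0 1 1; 0 0 1]
T2·T1 = [7/25 24/25 -11/25; -24/25 7/25 127/25; 0 0 1]
T3·…·T1 = [-7/25 -24/25 11/25; -24/25 7/25 127/25; 0 0 1]
T4·…·T1 = [204/325 253/325 -59/25; 253/325 -204/325 -113/25; 0 0 1]
T5·…·T1 = [612/325 759/325 -177/25; 759/325 -612/325 -339/25; 0 0 1]
det M = -9; M⁻¹ = [68/325 253/975 5; 253/975 -68/325 -1; 0 0 1]
M⁻¹ · (-5508/325, -6831/325)ᵀ = (-4, -1)ᵀ

p = (-4, -1)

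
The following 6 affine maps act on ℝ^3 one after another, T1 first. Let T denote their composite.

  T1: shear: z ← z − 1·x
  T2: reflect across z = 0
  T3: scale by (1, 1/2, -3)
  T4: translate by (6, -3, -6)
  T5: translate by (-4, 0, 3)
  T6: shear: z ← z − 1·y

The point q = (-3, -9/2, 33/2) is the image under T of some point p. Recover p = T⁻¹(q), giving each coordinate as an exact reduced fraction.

p = (-5, -3, 0)

T1 = [1 0 0 0; 0 1 0 0; -1 0 1 0; 0 0 0 1]
T2·T1 = [1 0 0 0; 0 1 0 0; 1 0 -1 0; 0 0 0 1]
T3·…·T1 = [1 0 0 0; 0 1/2 0 0; -3 0 3 0; 0 0 0 1]
T4·…·T1 = [1 0 0 6; 0 1/2 0 -3; -3 0 3 -6; 0 0 0 1]
T5·…·T1 = [1 0 0 2; 0 1/2 0 -3; -3 0 3 -3; 0 0 0 1]
T6·…·T1 = [1 0 0 2; 0 1/2 0 -3; -3 -1/2 3 0; 0 0 0 1]
det M = 3/2; M⁻¹ = [1 0 0 -2; 0 2 0 6; 1 1/3 1/3 -1; 0 0 0 1]
M⁻¹ · (-3, -9/2, 33/2)ᵀ = (-5, -3, 0)ᵀ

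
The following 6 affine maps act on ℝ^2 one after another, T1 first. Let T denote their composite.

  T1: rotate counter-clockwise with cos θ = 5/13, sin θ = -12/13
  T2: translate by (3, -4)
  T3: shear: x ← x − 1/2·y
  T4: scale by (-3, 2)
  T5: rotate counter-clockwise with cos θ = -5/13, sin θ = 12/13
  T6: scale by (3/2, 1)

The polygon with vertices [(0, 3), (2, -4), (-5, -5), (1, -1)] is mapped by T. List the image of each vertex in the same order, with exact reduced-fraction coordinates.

T1 rotate counter-clockwise with cos θ = 5/13, sin θ = -12/13: (0, 3) → (36/13, 15/13); (2, -4) → (-38/13, -44/13); (-5, -5) → (-85/13, 35/13); (1, -1) → (-7/13, -17/13)
T2 translate by (3, -4): (36/13, 15/13) → (75/13, -37/13); (-38/13, -44/13) → (1/13, -96/13); (-85/13, 35/13) → (-46/13, -17/13); (-7/13, -17/13) → (32/13, -69/13)
T3 shear: x ← x − 1/2·y: (75/13, -37/13) → (187/26, -37/13); (1/13, -96/13) → (49/13, -96/13); (-46/13, -17/13) → (-75/26, -17/13); (32/13, -69/13) → (133/26, -69/13)
T4 scale by (-3, 2): (187/26, -37/13) → (-561/26, -74/13); (49/13, -96/13) → (-147/13, -192/13); (-75/26, -17/13) → (225/26, -34/13); (133/26, -69/13) → (-399/26, -138/13)
T5 rotate counter-clockwise with cos θ = -5/13, sin θ = 12/13: (-561/26, -74/13) → (4581/338, -2996/169); (-147/13, -192/13) → (3039/169, -804/169); (225/26, -34/13) → (-309/338, 1520/169); (-399/26, -138/13) → (5307/338, -1704/169)
T6 scale by (3/2, 1): (4581/338, -2996/169) → (13743/676, -2996/169); (3039/169, -804/169) → (9117/338, -804/169); (-309/338, 1520/169) → (-927/676, 1520/169); (5307/338, -1704/169) → (15921/676, -1704/169)

image vertices: (13743/676, -2996/169), (9117/338, -804/169), (-927/676, 1520/169), (15921/676, -1704/169)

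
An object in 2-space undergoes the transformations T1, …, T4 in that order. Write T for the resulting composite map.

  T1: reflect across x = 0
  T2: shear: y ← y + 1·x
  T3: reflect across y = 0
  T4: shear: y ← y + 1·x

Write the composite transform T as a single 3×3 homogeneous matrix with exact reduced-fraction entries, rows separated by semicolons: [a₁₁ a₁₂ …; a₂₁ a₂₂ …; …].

T1 = [-1 0 0; 0 1 0; 0 0 1]
T2·T1 = [-1 0 0; -1 1 0; 0 0 1]
T3·…·T1 = [-1 0 0; 1 -1 0; 0 0 1]
T4·…·T1 = [-1 0 0; 0 -1 0; 0 0 1]

T = [-1 0 0; 0 -1 0; 0 0 1]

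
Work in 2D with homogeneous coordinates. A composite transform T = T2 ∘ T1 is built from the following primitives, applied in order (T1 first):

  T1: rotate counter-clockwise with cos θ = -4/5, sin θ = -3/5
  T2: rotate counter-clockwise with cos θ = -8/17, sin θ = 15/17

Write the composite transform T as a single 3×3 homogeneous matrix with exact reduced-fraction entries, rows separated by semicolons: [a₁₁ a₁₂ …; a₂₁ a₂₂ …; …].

T1 = [-4/5 3/5 0; -3/5 -4/5 0; 0 0 1]
T2·T1 = [77/85 36/85 0; -36/85 77/85 0; 0 0 1]

T = [77/85 36/85 0; -36/85 77/85 0; 0 0 1]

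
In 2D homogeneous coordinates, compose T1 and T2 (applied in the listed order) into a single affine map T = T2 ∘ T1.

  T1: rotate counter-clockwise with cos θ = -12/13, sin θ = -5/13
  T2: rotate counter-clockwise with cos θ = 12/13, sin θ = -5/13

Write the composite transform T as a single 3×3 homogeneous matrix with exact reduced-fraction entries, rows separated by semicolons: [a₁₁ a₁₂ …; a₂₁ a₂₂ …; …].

T = [-1 0 0; 0 -1 0; 0 0 1]

T1 = [-12/13 5/13 0; -5/13 -12/13 0; 0 0 1]
T2·T1 = [-1 0 0; 0 -1 0; 0 0 1]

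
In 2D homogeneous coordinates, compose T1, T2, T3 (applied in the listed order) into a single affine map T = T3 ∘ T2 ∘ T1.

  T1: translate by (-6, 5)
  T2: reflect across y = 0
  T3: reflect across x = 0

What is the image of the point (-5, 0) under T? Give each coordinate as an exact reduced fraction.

T1 translate by (-6, 5): (-5, 0) → (-11, 5)
T2 reflect across y = 0: (-11, 5) → (-11, -5)
T3 reflect across x = 0: (-11, -5) → (11, -5)

T(p) = (11, -5)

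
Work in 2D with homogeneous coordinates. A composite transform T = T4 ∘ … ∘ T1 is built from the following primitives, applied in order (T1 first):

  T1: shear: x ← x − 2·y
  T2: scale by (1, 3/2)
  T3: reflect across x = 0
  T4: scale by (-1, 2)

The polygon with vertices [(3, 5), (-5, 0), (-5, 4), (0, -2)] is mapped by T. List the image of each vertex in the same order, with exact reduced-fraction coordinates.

image vertices: (-7, 15), (-5, 0), (-13, 12), (4, -6)

T1 shear: x ← x − 2·y: (3, 5) → (-7, 5); (-5, 0) → (-5, 0); (-5, 4) → (-13, 4); (0, -2) → (4, -2)
T2 scale by (1, 3/2): (-7, 5) → (-7, 15/2); (-5, 0) → (-5, 0); (-13, 4) → (-13, 6); (4, -2) → (4, -3)
T3 reflect across x = 0: (-7, 15/2) → (7, 15/2); (-5, 0) → (5, 0); (-13, 6) → (13, 6); (4, -3) → (-4, -3)
T4 scale by (-1, 2): (7, 15/2) → (-7, 15); (5, 0) → (-5, 0); (13, 6) → (-13, 12); (-4, -3) → (4, -6)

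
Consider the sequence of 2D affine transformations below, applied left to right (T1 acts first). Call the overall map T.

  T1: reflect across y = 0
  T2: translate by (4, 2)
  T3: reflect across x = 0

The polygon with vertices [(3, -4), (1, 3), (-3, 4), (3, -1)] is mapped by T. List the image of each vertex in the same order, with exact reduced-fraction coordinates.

image vertices: (-7, 6), (-5, -1), (-1, -2), (-7, 3)

T1 reflect across y = 0: (3, -4) → (3, 4); (1, 3) → (1, -3); (-3, 4) → (-3, -4); (3, -1) → (3, 1)
T2 translate by (4, 2): (3, 4) → (7, 6); (1, -3) → (5, -1); (-3, -4) → (1, -2); (3, 1) → (7, 3)
T3 reflect across x = 0: (7, 6) → (-7, 6); (5, -1) → (-5, -1); (1, -2) → (-1, -2); (7, 3) → (-7, 3)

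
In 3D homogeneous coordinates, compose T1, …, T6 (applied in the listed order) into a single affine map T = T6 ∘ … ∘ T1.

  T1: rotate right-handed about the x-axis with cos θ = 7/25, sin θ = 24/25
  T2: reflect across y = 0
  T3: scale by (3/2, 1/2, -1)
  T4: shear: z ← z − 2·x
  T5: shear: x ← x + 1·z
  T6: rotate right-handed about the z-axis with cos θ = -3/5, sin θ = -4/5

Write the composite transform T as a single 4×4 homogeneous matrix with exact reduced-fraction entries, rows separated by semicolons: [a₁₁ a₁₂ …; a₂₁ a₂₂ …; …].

T = [9/10 58/125 69/125 0; 6/5 213/250 -8/125 0; -3 -24/25 -7/25 0; 0 0 0 1]

T1 = [1 0 0 0; 0 7/25 -24/25 0; 0 24/25 7/25 0; 0 0 0 1]
T2·T1 = [1 0 0 0; 0 -7/25 24/25 0; 0 24/25 7/25 0; 0 0 0 1]
T3·…·T1 = [3/2 0 0 0; 0 -7/50 12/25 0; 0 -24/25 -7/25 0; 0 0 0 1]
T4·…·T1 = [3/2 0 0 0; 0 -7/50 12/25 0; -3 -24/25 -7/25 0; 0 0 0 1]
T5·…·T1 = [-3/2 -24/25 -7/25 0; 0 -7/50 12/25 0; -3 -24/25 -7/25 0; 0 0 0 1]
T6·…·T1 = [9/10 58/125 69/125 0; 6/5 213/250 -8/125 0; -3 -24/25 -7/25 0; 0 0 0 1]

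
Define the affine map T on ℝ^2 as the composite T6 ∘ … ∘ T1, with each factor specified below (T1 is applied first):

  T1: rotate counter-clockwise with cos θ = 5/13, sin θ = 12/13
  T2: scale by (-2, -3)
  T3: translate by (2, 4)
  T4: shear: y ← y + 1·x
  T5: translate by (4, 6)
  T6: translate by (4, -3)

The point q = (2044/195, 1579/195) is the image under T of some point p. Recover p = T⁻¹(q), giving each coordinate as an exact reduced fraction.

T1 = [5/13 -12/13 0; 12/13 5/13 0; 0 0 1]
T2·T1 = [-10/13 24/13 0; -36/13 -15/13 0; 0 0 1]
T3·…·T1 = [-10/13 24/13 2; -36/13 -15/13 4; 0 0 1]
T4·…·T1 = [-10/13 24/13 2; -46/13 9/13 6; 0 0 1]
T5·…·T1 = [-10/13 24/13 6; -46/13 9/13 12; 0 0 1]
T6·…·T1 = [-10/13 24/13 10; -46/13 9/13 9; 0 0 1]
det M = 6; M⁻¹ = [3/26 -4/13 21/13; 23/39 -5/39 -185/39; 0 0 1]
M⁻¹ · (2044/195, 1579/195)ᵀ = (1/3, 2/5)ᵀ

p = (1/3, 2/5)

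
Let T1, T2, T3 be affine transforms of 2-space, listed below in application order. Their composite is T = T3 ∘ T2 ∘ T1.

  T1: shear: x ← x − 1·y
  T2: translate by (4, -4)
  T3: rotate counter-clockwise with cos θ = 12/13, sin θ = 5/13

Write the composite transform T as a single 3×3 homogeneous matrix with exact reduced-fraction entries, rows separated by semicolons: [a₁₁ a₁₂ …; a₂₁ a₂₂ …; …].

T = [12/13 -17/13 68/13; 5/13 7/13 -28/13; 0 0 1]

T1 = [1 -1 0; 0 1 0; 0 0 1]
T2·T1 = [1 -1 4; 0 1 -4; 0 0 1]
T3·…·T1 = [12/13 -17/13 68/13; 5/13 7/13 -28/13; 0 0 1]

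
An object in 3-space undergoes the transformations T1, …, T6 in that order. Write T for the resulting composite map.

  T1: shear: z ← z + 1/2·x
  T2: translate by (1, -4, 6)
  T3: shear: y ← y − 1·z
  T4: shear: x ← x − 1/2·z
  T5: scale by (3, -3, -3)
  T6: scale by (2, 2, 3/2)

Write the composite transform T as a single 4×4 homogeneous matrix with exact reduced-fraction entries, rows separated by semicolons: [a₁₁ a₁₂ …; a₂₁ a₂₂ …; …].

T = [9/2 0 -3 -12; 3 -6 6 60; -9/4 0 -9/2 -27; 0 0 0 1]

T1 = [1 0 0 0; 0 1 0 0; 1/2 0 1 0; 0 0 0 1]
T2·T1 = [1 0 0 1; 0 1 0 -4; 1/2 0 1 6; 0 0 0 1]
T3·…·T1 = [1 0 0 1; -1/2 1 -1 -10; 1/2 0 1 6; 0 0 0 1]
T4·…·T1 = [3/4 0 -1/2 -2; -1/2 1 -1 -10; 1/2 0 1 6; 0 0 0 1]
T5·…·T1 = [9/4 0 -3/2 -6; 3/2 -3 3 30; -3/2 0 -3 -18; 0 0 0 1]
T6·…·T1 = [9/2 0 -3 -12; 3 -6 6 60; -9/4 0 -9/2 -27; 0 0 0 1]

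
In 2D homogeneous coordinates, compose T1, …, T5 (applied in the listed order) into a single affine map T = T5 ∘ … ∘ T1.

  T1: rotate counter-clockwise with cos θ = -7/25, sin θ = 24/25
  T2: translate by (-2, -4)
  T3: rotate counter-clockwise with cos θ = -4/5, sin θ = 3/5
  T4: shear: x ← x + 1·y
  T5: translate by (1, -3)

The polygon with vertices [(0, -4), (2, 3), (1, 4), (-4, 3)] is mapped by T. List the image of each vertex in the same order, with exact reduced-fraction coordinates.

image vertices: (583/125, 51/125), (772/125, -491/125), (1006/125, -418/125), (1738/125, 211/125)

T1 rotate counter-clockwise with cos θ = -7/25, sin θ = 24/25: (0, -4) → (96/25, 28/25); (2, 3) → (-86/25, 27/25); (1, 4) → (-103/25, -4/25); (-4, 3) → (-44/25, -117/25)
T2 translate by (-2, -4): (96/25, 28/25) → (46/25, -72/25); (-86/25, 27/25) → (-136/25, -73/25); (-103/25, -4/25) → (-153/25, -104/25); (-44/25, -117/25) → (-94/25, -217/25)
T3 rotate counter-clockwise with cos θ = -4/5, sin θ = 3/5: (46/25, -72/25) → (32/125, 426/125); (-136/25, -73/25) → (763/125, -116/125); (-153/25, -104/25) → (924/125, -43/125); (-94/25, -217/25) → (1027/125, 586/125)
T4 shear: x ← x + 1·y: (32/125, 426/125) → (458/125, 426/125); (763/125, -116/125) → (647/125, -116/125); (924/125, -43/125) → (881/125, -43/125); (1027/125, 586/125) → (1613/125, 586/125)
T5 translate by (1, -3): (458/125, 426/125) → (583/125, 51/125); (647/125, -116/125) → (772/125, -491/125); (881/125, -43/125) → (1006/125, -418/125); (1613/125, 586/125) → (1738/125, 211/125)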